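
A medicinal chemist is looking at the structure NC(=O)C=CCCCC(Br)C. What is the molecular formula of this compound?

C8H14BrNO

Walk through each heavy atom and fill implicit hydrogens from standard valence (C 4, N 3, O 2, S 2, halogen 1):
  atom 1: N, bond orders sum to 1 (valence 3) → 2 H
  atom 2: C, bond orders sum to 4 (valence 4) → 0 H
  atom 3: O, bond orders sum to 2 (valence 2) → 0 H
  atom 4: C, bond orders sum to 3 (valence 4) → 1 H
  atom 5: C, bond orders sum to 3 (valence 4) → 1 H
  atom 6: C, bond orders sum to 2 (valence 4) → 2 H
  atom 7: C, bond orders sum to 2 (valence 4) → 2 H
  atom 8: C, bond orders sum to 2 (valence 4) → 2 H
  atom 9: C, bond orders sum to 3 (valence 4) → 1 H
  atom 10: Br (halogen, monovalent) → 0 H
  atom 11: C, bond orders sum to 1 (valence 4) → 3 H
Totals → C:8, H:14, Br:1, N:1, O:1.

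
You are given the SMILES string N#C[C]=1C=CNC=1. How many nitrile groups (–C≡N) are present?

1

The nitrile motif appears at heavy-atom position 2 in the SMILES.
Nitrile count: 1.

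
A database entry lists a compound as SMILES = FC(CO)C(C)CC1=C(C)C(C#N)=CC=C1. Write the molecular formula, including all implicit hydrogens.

C13H16FNO

Walk through each heavy atom and fill implicit hydrogens from standard valence (C 4, N 3, O 2, S 2, halogen 1):
  atom 1: F (halogen, monovalent) → 0 H
  atom 2: C, bond orders sum to 3 (valence 4) → 1 H
  atom 3: C, bond orders sum to 2 (valence 4) → 2 H
  atom 4: O, bond orders sum to 1 (valence 2) → 1 H
  atom 5: C, bond orders sum to 3 (valence 4) → 1 H
  atom 6: C, bond orders sum to 1 (valence 4) → 3 H
  atom 7: C, bond orders sum to 2 (valence 4) → 2 H
  atom 8: C, bond orders sum to 4 (valence 4) → 0 H
  atom 9: C, bond orders sum to 4 (valence 4) → 0 H
  atom 10: C, bond orders sum to 1 (valence 4) → 3 H
  atom 11: C, bond orders sum to 4 (valence 4) → 0 H
  atom 12: C, bond orders sum to 4 (valence 4) → 0 H
  atom 13: N, bond orders sum to 3 (valence 3) → 0 H
  atom 14: C, bond orders sum to 3 (valence 4) → 1 H
  atom 15: C, bond orders sum to 3 (valence 4) → 1 H
  atom 16: C, bond orders sum to 3 (valence 4) → 1 H
Totals → C:13, H:16, F:1, N:1, O:1.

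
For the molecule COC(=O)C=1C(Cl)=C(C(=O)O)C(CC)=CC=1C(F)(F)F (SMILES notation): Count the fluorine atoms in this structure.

Scan the SMILES for F atoms (remember two-letter symbols like Cl and Br are single atoms).
Fluorine count: 3.

3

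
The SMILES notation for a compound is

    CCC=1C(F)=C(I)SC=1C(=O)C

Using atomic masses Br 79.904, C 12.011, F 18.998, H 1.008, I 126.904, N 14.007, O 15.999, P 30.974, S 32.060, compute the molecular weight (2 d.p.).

First, the molecular formula is C8H8FIOS (counting implicit H from valence).
  C: 8 × 12.011 = 96.088
  F: 1 × 18.998 = 18.998
  H: 8 × 1.008 = 8.064
  I: 1 × 126.904 = 126.904
  O: 1 × 15.999 = 15.999
  S: 1 × 32.060 = 32.060
Sum: 8×12.011 + 1×18.998 + 8×1.008 + 1×126.904 + 1×15.999 + 1×32.060 = 298.113 → 298.11 g/mol.

298.11 g/mol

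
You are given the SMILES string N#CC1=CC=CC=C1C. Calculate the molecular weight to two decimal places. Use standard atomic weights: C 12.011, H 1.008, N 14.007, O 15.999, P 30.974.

First, the molecular formula is C8H7N (counting implicit H from valence).
  C: 8 × 12.011 = 96.088
  H: 7 × 1.008 = 7.056
  N: 1 × 14.007 = 14.007
Sum: 8×12.011 + 7×1.008 + 1×14.007 = 117.151 → 117.15 g/mol.

117.15 g/mol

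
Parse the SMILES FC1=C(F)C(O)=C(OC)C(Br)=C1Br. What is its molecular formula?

Walk through each heavy atom and fill implicit hydrogens from standard valence (C 4, N 3, O 2, S 2, halogen 1):
  atom 1: F (halogen, monovalent) → 0 H
  atom 2: C, bond orders sum to 4 (valence 4) → 0 H
  atom 3: C, bond orders sum to 4 (valence 4) → 0 H
  atom 4: F (halogen, monovalent) → 0 H
  atom 5: C, bond orders sum to 4 (valence 4) → 0 H
  atom 6: O, bond orders sum to 1 (valence 2) → 1 H
  atom 7: C, bond orders sum to 4 (valence 4) → 0 H
  atom 8: O, bond orders sum to 2 (valence 2) → 0 H
  atom 9: C, bond orders sum to 1 (valence 4) → 3 H
  atom 10: C, bond orders sum to 4 (valence 4) → 0 H
  atom 11: Br (halogen, monovalent) → 0 H
  atom 12: C, bond orders sum to 4 (valence 4) → 0 H
  atom 13: Br (halogen, monovalent) → 0 H
Totals → C:7, H:4, Br:2, F:2, O:2.
In Hill order: C7H4Br2F2O2.

C7H4Br2F2O2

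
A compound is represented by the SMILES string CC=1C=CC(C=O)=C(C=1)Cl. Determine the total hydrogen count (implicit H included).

7

Walk through each heavy atom and fill implicit hydrogens from standard valence (C 4, N 3, O 2, S 2, halogen 1):
  atom 1: C, bond orders sum to 1 (valence 4) → 3 H
  atom 2: C, bond orders sum to 4 (valence 4) → 0 H
  atom 3: C, bond orders sum to 3 (valence 4) → 1 H
  atom 4: C, bond orders sum to 3 (valence 4) → 1 H
  atom 5: C, bond orders sum to 4 (valence 4) → 0 H
  atom 6: C, bond orders sum to 3 (valence 4) → 1 H
  atom 7: O, bond orders sum to 2 (valence 2) → 0 H
  atom 8: C, bond orders sum to 4 (valence 4) → 0 H
  atom 9: C, bond orders sum to 3 (valence 4) → 1 H
  atom 10: Cl (halogen, monovalent) → 0 H
Total hydrogens: 7.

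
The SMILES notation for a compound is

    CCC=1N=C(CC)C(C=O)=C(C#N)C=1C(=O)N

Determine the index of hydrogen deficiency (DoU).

8

Degree of unsaturation = (number of rings) + (number of π bonds).
Ring closures in the SMILES: 1.
π bonds: 5 double bonds (each 1 DoU), 1 triple bond (each 2 DoU) → 7 DoU from unsaturation.
Total DoU = 1 + 7 = 8.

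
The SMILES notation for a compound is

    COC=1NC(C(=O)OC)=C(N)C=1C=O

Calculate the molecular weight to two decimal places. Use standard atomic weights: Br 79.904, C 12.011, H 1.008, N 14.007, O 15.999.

198.18 g/mol

First, the molecular formula is C8H10N2O4 (counting implicit H from valence).
  C: 8 × 12.011 = 96.088
  H: 10 × 1.008 = 10.080
  N: 2 × 14.007 = 28.014
  O: 4 × 15.999 = 63.996
Sum: 8×12.011 + 10×1.008 + 2×14.007 + 4×15.999 = 198.178 → 198.18 g/mol.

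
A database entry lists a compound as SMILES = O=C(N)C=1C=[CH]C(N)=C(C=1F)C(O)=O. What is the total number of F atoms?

Scan the SMILES for F atoms (remember two-letter symbols like Cl and Br are single atoms).
Fluorine count: 1.

1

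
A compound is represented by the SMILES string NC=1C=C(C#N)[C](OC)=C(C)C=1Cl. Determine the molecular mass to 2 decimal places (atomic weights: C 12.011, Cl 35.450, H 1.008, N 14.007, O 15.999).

First, the molecular formula is C9H9ClN2O (counting implicit H from valence).
  C: 9 × 12.011 = 108.099
  Cl: 1 × 35.450 = 35.450
  H: 9 × 1.008 = 9.072
  N: 2 × 14.007 = 28.014
  O: 1 × 15.999 = 15.999
Sum: 9×12.011 + 1×35.450 + 9×1.008 + 2×14.007 + 1×15.999 = 196.634 → 196.63 g/mol.

196.63 g/mol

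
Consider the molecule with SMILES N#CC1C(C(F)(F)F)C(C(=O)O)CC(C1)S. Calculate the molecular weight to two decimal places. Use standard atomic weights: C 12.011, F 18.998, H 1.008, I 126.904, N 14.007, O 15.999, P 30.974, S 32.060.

253.24 g/mol

First, the molecular formula is C9H10F3NO2S (counting implicit H from valence).
  C: 9 × 12.011 = 108.099
  F: 3 × 18.998 = 56.994
  H: 10 × 1.008 = 10.080
  N: 1 × 14.007 = 14.007
  O: 2 × 15.999 = 31.998
  S: 1 × 32.060 = 32.060
Sum: 9×12.011 + 3×18.998 + 10×1.008 + 1×14.007 + 2×15.999 + 1×32.060 = 253.238 → 253.24 g/mol.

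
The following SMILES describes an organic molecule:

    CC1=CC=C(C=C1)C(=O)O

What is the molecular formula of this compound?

Walk through each heavy atom and fill implicit hydrogens from standard valence (C 4, N 3, O 2, S 2, halogen 1):
  atom 1: C, bond orders sum to 1 (valence 4) → 3 H
  atom 2: C, bond orders sum to 4 (valence 4) → 0 H
  atom 3: C, bond orders sum to 3 (valence 4) → 1 H
  atom 4: C, bond orders sum to 3 (valence 4) → 1 H
  atom 5: C, bond orders sum to 4 (valence 4) → 0 H
  atom 6: C, bond orders sum to 3 (valence 4) → 1 H
  atom 7: C, bond orders sum to 3 (valence 4) → 1 H
  atom 8: C, bond orders sum to 4 (valence 4) → 0 H
  atom 9: O, bond orders sum to 2 (valence 2) → 0 H
  atom 10: O, bond orders sum to 1 (valence 2) → 1 H
Totals → C:8, H:8, O:2.
In Hill order: C8H8O2.

C8H8O2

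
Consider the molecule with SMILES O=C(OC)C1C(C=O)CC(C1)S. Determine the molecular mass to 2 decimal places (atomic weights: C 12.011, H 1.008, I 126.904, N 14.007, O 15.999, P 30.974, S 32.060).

188.24 g/mol

First, the molecular formula is C8H12O3S (counting implicit H from valence).
  C: 8 × 12.011 = 96.088
  H: 12 × 1.008 = 12.096
  O: 3 × 15.999 = 47.997
  S: 1 × 32.060 = 32.060
Sum: 8×12.011 + 12×1.008 + 3×15.999 + 1×32.060 = 188.241 → 188.24 g/mol.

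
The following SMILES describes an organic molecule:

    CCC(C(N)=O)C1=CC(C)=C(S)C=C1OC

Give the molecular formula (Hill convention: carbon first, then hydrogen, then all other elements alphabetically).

C12H17NO2S

Walk through each heavy atom and fill implicit hydrogens from standard valence (C 4, N 3, O 2, S 2, halogen 1):
  atom 1: C, bond orders sum to 1 (valence 4) → 3 H
  atom 2: C, bond orders sum to 2 (valence 4) → 2 H
  atom 3: C, bond orders sum to 3 (valence 4) → 1 H
  atom 4: C, bond orders sum to 4 (valence 4) → 0 H
  atom 5: N, bond orders sum to 1 (valence 3) → 2 H
  atom 6: O, bond orders sum to 2 (valence 2) → 0 H
  atom 7: C, bond orders sum to 4 (valence 4) → 0 H
  atom 8: C, bond orders sum to 3 (valence 4) → 1 H
  atom 9: C, bond orders sum to 4 (valence 4) → 0 H
  atom 10: C, bond orders sum to 1 (valence 4) → 3 H
  atom 11: C, bond orders sum to 4 (valence 4) → 0 H
  atom 12: S, bond orders sum to 1 (valence 2) → 1 H
  atom 13: C, bond orders sum to 3 (valence 4) → 1 H
  atom 14: C, bond orders sum to 4 (valence 4) → 0 H
  atom 15: O, bond orders sum to 2 (valence 2) → 0 H
  atom 16: C, bond orders sum to 1 (valence 4) → 3 H
Totals → C:12, H:17, N:1, O:2, S:1.
In Hill order: C12H17NO2S.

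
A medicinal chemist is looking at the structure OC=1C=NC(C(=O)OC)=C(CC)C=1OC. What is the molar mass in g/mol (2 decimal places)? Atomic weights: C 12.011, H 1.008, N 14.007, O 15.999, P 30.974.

First, the molecular formula is C10H13NO4 (counting implicit H from valence).
  C: 10 × 12.011 = 120.110
  H: 13 × 1.008 = 13.104
  N: 1 × 14.007 = 14.007
  O: 4 × 15.999 = 63.996
Sum: 10×12.011 + 13×1.008 + 1×14.007 + 4×15.999 = 211.217 → 211.22 g/mol.

211.22 g/mol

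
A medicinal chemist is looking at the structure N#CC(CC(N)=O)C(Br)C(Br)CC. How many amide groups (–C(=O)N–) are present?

1

The amide motif appears at heavy-atom position 5 in the SMILES.
Other groups present: 1 nitrile.
Amide count: 1.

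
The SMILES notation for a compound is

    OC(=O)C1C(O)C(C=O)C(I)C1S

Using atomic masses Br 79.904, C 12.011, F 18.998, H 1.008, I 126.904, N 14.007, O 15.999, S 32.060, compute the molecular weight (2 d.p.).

First, the molecular formula is C7H9IO4S (counting implicit H from valence).
  C: 7 × 12.011 = 84.077
  H: 9 × 1.008 = 9.072
  I: 1 × 126.904 = 126.904
  O: 4 × 15.999 = 63.996
  S: 1 × 32.060 = 32.060
Sum: 7×12.011 + 9×1.008 + 1×126.904 + 4×15.999 + 1×32.060 = 316.109 → 316.11 g/mol.

316.11 g/mol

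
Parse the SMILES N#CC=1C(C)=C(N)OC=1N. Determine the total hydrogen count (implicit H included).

7

Walk through each heavy atom and fill implicit hydrogens from standard valence (C 4, N 3, O 2, S 2, halogen 1):
  atom 1: N, bond orders sum to 3 (valence 3) → 0 H
  atom 2: C, bond orders sum to 4 (valence 4) → 0 H
  atom 3: C, bond orders sum to 4 (valence 4) → 0 H
  atom 4: C, bond orders sum to 4 (valence 4) → 0 H
  atom 5: C, bond orders sum to 1 (valence 4) → 3 H
  atom 6: C, bond orders sum to 4 (valence 4) → 0 H
  atom 7: N, bond orders sum to 1 (valence 3) → 2 H
  atom 8: O, bond orders sum to 2 (valence 2) → 0 H
  atom 9: C, bond orders sum to 4 (valence 4) → 0 H
  atom 10: N, bond orders sum to 1 (valence 3) → 2 H
Total hydrogens: 7.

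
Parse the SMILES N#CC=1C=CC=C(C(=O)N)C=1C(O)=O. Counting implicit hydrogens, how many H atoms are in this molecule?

6

Walk through each heavy atom and fill implicit hydrogens from standard valence (C 4, N 3, O 2, S 2, halogen 1):
  atom 1: N, bond orders sum to 3 (valence 3) → 0 H
  atom 2: C, bond orders sum to 4 (valence 4) → 0 H
  atom 3: C, bond orders sum to 4 (valence 4) → 0 H
  atom 4: C, bond orders sum to 3 (valence 4) → 1 H
  atom 5: C, bond orders sum to 3 (valence 4) → 1 H
  atom 6: C, bond orders sum to 3 (valence 4) → 1 H
  atom 7: C, bond orders sum to 4 (valence 4) → 0 H
  atom 8: C, bond orders sum to 4 (valence 4) → 0 H
  atom 9: O, bond orders sum to 2 (valence 2) → 0 H
  atom 10: N, bond orders sum to 1 (valence 3) → 2 H
  atom 11: C, bond orders sum to 4 (valence 4) → 0 H
  atom 12: C, bond orders sum to 4 (valence 4) → 0 H
  atom 13: O, bond orders sum to 1 (valence 2) → 1 H
  atom 14: O, bond orders sum to 2 (valence 2) → 0 H
Total hydrogens: 6.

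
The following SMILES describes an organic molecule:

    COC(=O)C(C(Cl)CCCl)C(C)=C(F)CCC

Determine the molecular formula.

C12H19Cl2FO2

Walk through each heavy atom and fill implicit hydrogens from standard valence (C 4, N 3, O 2, S 2, halogen 1):
  atom 1: C, bond orders sum to 1 (valence 4) → 3 H
  atom 2: O, bond orders sum to 2 (valence 2) → 0 H
  atom 3: C, bond orders sum to 4 (valence 4) → 0 H
  atom 4: O, bond orders sum to 2 (valence 2) → 0 H
  atom 5: C, bond orders sum to 3 (valence 4) → 1 H
  atom 6: C, bond orders sum to 3 (valence 4) → 1 H
  atom 7: Cl (halogen, monovalent) → 0 H
  atom 8: C, bond orders sum to 2 (valence 4) → 2 H
  atom 9: C, bond orders sum to 2 (valence 4) → 2 H
  atom 10: Cl (halogen, monovalent) → 0 H
  atom 11: C, bond orders sum to 4 (valence 4) → 0 H
  atom 12: C, bond orders sum to 1 (valence 4) → 3 H
  atom 13: C, bond orders sum to 4 (valence 4) → 0 H
  atom 14: F (halogen, monovalent) → 0 H
  atom 15: C, bond orders sum to 2 (valence 4) → 2 H
  atom 16: C, bond orders sum to 2 (valence 4) → 2 H
  atom 17: C, bond orders sum to 1 (valence 4) → 3 H
Totals → C:12, H:19, Cl:2, F:1, O:2.
In Hill order: C12H19Cl2FO2.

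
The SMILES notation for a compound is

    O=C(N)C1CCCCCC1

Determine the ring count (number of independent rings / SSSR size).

1

In SMILES, each pair of matching ring-closure digits denotes one ring-closing bond; the number of such bonds equals the number of independent rings.
Ring-closure bonds here: 1.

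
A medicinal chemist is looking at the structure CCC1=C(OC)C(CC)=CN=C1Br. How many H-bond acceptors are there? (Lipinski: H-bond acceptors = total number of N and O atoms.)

2

N atoms: 1; O atoms: 1.
Lipinski HBA = 1 + 1 = 2.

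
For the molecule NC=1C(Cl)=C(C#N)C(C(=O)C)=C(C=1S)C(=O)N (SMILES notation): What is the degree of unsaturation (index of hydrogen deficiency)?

Molecular formula: C10H8ClN3O2S.
DoU = (2C + 2 + N − H − X) / 2, where X is the halogen count and O/S are ignored.
    = (2·10 + 2 + 3 − 8 − 1) / 2 = 16 / 2 = 8.

8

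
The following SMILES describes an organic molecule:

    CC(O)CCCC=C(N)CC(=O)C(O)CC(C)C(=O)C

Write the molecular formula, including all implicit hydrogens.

C15H27NO4

Walk through each heavy atom and fill implicit hydrogens from standard valence (C 4, N 3, O 2, S 2, halogen 1):
  atom 1: C, bond orders sum to 1 (valence 4) → 3 H
  atom 2: C, bond orders sum to 3 (valence 4) → 1 H
  atom 3: O, bond orders sum to 1 (valence 2) → 1 H
  atom 4: C, bond orders sum to 2 (valence 4) → 2 H
  atom 5: C, bond orders sum to 2 (valence 4) → 2 H
  atom 6: C, bond orders sum to 2 (valence 4) → 2 H
  atom 7: C, bond orders sum to 3 (valence 4) → 1 H
  atom 8: C, bond orders sum to 4 (valence 4) → 0 H
  atom 9: N, bond orders sum to 1 (valence 3) → 2 H
  atom 10: C, bond orders sum to 2 (valence 4) → 2 H
  atom 11: C, bond orders sum to 4 (valence 4) → 0 H
  atom 12: O, bond orders sum to 2 (valence 2) → 0 H
  atom 13: C, bond orders sum to 3 (valence 4) → 1 H
  atom 14: O, bond orders sum to 1 (valence 2) → 1 H
  atom 15: C, bond orders sum to 2 (valence 4) → 2 H
  atom 16: C, bond orders sum to 3 (valence 4) → 1 H
  atom 17: C, bond orders sum to 1 (valence 4) → 3 H
  atom 18: C, bond orders sum to 4 (valence 4) → 0 H
  atom 19: O, bond orders sum to 2 (valence 2) → 0 H
  atom 20: C, bond orders sum to 1 (valence 4) → 3 H
Totals → C:15, H:27, N:1, O:4.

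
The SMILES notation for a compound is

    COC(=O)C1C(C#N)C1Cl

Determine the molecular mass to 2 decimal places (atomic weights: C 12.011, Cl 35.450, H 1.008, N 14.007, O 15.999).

159.57 g/mol

First, the molecular formula is C6H6ClNO2 (counting implicit H from valence).
  C: 6 × 12.011 = 72.066
  Cl: 1 × 35.450 = 35.450
  H: 6 × 1.008 = 6.048
  N: 1 × 14.007 = 14.007
  O: 2 × 15.999 = 31.998
Sum: 6×12.011 + 1×35.450 + 6×1.008 + 1×14.007 + 2×15.999 = 159.569 → 159.57 g/mol.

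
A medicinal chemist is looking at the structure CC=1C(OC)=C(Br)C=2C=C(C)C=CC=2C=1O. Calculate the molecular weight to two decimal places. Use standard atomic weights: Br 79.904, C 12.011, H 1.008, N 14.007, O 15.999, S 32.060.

281.15 g/mol

First, the molecular formula is C13H13BrO2 (counting implicit H from valence).
  Br: 1 × 79.904 = 79.904
  C: 13 × 12.011 = 156.143
  H: 13 × 1.008 = 13.104
  O: 2 × 15.999 = 31.998
Sum: 1×79.904 + 13×12.011 + 13×1.008 + 2×15.999 = 281.149 → 281.15 g/mol.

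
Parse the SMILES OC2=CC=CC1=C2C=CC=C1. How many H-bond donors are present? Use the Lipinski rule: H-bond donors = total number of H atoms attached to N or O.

Donors: find every N or O and count the H atoms it carries.
  atom 1 (O): bond orders sum to 1 → 1 H
Lipinski HBD = 1.

1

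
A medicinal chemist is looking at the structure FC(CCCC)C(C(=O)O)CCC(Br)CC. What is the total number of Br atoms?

Scan the SMILES for Br atoms (remember two-letter symbols like Cl and Br are single atoms).
Bromine count: 1.

1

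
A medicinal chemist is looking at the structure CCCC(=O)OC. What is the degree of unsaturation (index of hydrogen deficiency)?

Degree of unsaturation = (number of rings) + (number of π bonds).
Ring closures in the SMILES: 0.
π bonds: 1 double bond (each 1 DoU) → 1 DoU from unsaturation.
Total DoU = 0 + 1 = 1.

1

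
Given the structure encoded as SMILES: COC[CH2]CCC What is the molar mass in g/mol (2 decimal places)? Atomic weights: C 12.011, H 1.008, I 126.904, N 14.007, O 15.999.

102.18 g/mol

First, the molecular formula is C6H14O (counting implicit H from valence).
  C: 6 × 12.011 = 72.066
  H: 14 × 1.008 = 14.112
  O: 1 × 15.999 = 15.999
Sum: 6×12.011 + 14×1.008 + 1×15.999 = 102.177 → 102.18 g/mol.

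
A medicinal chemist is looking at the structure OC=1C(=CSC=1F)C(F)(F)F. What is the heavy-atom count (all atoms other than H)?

11

Every atom symbol written in the SMILES (organic subset) is one heavy atom; implicit H are not written.
Heavy atoms by element → C:5, F:4, O:1, S:1.
Total: 11.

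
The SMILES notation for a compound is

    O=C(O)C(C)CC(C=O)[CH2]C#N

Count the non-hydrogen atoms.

Every atom symbol written in the SMILES (organic subset) is one heavy atom; implicit H are not written.
Heavy atoms by element → C:8, N:1, O:3.
Total: 12.

12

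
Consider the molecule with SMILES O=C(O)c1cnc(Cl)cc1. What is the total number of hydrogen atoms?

Walk through each heavy atom and fill implicit hydrogens from standard valence (C 4, N 3, O 2, S 2, halogen 1); for lowercase aromatic atoms, an aromatic c carries 1 H when it has two neighbours and 0 H with three, and aromatic n carries 0 H:
  atom 1: O, bond orders sum to 2 (valence 2) → 0 H
  atom 2: C, bond orders sum to 4 (valence 4) → 0 H
  atom 3: O, bond orders sum to 1 (valence 2) → 1 H
  atom 4: aromatic c, 3 neighbours → 0 H
  atom 5: aromatic c, 2 neighbours → 1 H
  atom 6: aromatic n, 2 neighbours → 0 H
  atom 7: aromatic c, 3 neighbours → 0 H
  atom 8: Cl (halogen, monovalent) → 0 H
  atom 9: aromatic c, 2 neighbours → 1 H
  atom 10: aromatic c, 2 neighbours → 1 H
Total hydrogens: 4.

4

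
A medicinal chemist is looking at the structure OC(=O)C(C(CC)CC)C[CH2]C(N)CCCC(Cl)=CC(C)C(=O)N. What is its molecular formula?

C18H33ClN2O3

Walk through each heavy atom and fill implicit hydrogens from standard valence (C 4, N 3, O 2, S 2, halogen 1):
  atom 1: O, bond orders sum to 1 (valence 2) → 1 H
  atom 2: C, bond orders sum to 4 (valence 4) → 0 H
  atom 3: O, bond orders sum to 2 (valence 2) → 0 H
  atom 4: C, bond orders sum to 3 (valence 4) → 1 H
  atom 5: C, bond orders sum to 3 (valence 4) → 1 H
  atom 6: C, bond orders sum to 2 (valence 4) → 2 H
  atom 7: C, bond orders sum to 1 (valence 4) → 3 H
  atom 8: C, bond orders sum to 2 (valence 4) → 2 H
  atom 9: C, bond orders sum to 1 (valence 4) → 3 H
  atom 10: C, bond orders sum to 2 (valence 4) → 2 H
  atom 11: C with explicit H count 2
  atom 12: C, bond orders sum to 3 (valence 4) → 1 H
  atom 13: N, bond orders sum to 1 (valence 3) → 2 H
  atom 14: C, bond orders sum to 2 (valence 4) → 2 H
  atom 15: C, bond orders sum to 2 (valence 4) → 2 H
  atom 16: C, bond orders sum to 2 (valence 4) → 2 H
  atom 17: C, bond orders sum to 4 (valence 4) → 0 H
  atom 18: Cl (halogen, monovalent) → 0 H
  atom 19: C, bond orders sum to 3 (valence 4) → 1 H
  atom 20: C, bond orders sum to 3 (valence 4) → 1 H
  atom 21: C, bond orders sum to 1 (valence 4) → 3 H
  atom 22: C, bond orders sum to 4 (valence 4) → 0 H
  atom 23: O, bond orders sum to 2 (valence 2) → 0 H
  atom 24: N, bond orders sum to 1 (valence 3) → 2 H
Totals → C:18, H:33, Cl:1, N:2, O:3.
In Hill order: C18H33ClN2O3.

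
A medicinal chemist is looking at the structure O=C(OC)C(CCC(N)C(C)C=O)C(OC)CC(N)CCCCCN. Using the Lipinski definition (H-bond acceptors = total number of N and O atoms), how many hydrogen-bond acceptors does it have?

N atoms: 3; O atoms: 4.
Lipinski HBA = 3 + 4 = 7.

7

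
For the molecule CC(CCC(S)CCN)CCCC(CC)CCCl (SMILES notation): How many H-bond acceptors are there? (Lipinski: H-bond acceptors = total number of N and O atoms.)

N atoms: 1; O atoms: 0.
Lipinski HBA = 1 + 0 = 1.

1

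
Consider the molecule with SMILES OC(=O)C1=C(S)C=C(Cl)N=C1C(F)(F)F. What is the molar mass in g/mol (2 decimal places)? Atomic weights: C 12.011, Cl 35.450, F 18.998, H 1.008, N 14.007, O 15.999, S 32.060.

257.61 g/mol

First, the molecular formula is C7H3ClF3NO2S (counting implicit H from valence).
  C: 7 × 12.011 = 84.077
  Cl: 1 × 35.450 = 35.450
  F: 3 × 18.998 = 56.994
  H: 3 × 1.008 = 3.024
  N: 1 × 14.007 = 14.007
  O: 2 × 15.999 = 31.998
  S: 1 × 32.060 = 32.060
Sum: 7×12.011 + 1×35.450 + 3×18.998 + 3×1.008 + 1×14.007 + 2×15.999 + 1×32.060 = 257.610 → 257.61 g/mol.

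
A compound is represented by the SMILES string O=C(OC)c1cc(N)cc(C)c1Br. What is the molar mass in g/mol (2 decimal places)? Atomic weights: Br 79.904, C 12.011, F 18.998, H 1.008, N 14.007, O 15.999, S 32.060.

244.09 g/mol

First, the molecular formula is C9H10BrNO2 (counting implicit H from valence).
  Br: 1 × 79.904 = 79.904
  C: 9 × 12.011 = 108.099
  H: 10 × 1.008 = 10.080
  N: 1 × 14.007 = 14.007
  O: 2 × 15.999 = 31.998
Sum: 1×79.904 + 9×12.011 + 10×1.008 + 1×14.007 + 2×15.999 = 244.088 → 244.09 g/mol.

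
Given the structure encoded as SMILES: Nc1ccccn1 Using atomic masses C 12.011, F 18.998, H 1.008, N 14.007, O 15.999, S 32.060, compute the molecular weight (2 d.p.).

94.12 g/mol

First, the molecular formula is C5H6N2 (counting implicit H from valence).
  C: 5 × 12.011 = 60.055
  H: 6 × 1.008 = 6.048
  N: 2 × 14.007 = 28.014
Sum: 5×12.011 + 6×1.008 + 2×14.007 = 94.117 → 94.12 g/mol.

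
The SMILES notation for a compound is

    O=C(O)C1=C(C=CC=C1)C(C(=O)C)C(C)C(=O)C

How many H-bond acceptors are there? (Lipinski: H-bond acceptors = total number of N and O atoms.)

N atoms: 0; O atoms: 4.
Lipinski HBA = 0 + 4 = 4.

4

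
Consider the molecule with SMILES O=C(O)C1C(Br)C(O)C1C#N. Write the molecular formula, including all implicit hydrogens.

Walk through each heavy atom and fill implicit hydrogens from standard valence (C 4, N 3, O 2, S 2, halogen 1):
  atom 1: O, bond orders sum to 2 (valence 2) → 0 H
  atom 2: C, bond orders sum to 4 (valence 4) → 0 H
  atom 3: O, bond orders sum to 1 (valence 2) → 1 H
  atom 4: C, bond orders sum to 3 (valence 4) → 1 H
  atom 5: C, bond orders sum to 3 (valence 4) → 1 H
  atom 6: Br (halogen, monovalent) → 0 H
  atom 7: C, bond orders sum to 3 (valence 4) → 1 H
  atom 8: O, bond orders sum to 1 (valence 2) → 1 H
  atom 9: C, bond orders sum to 3 (valence 4) → 1 H
  atom 10: C, bond orders sum to 4 (valence 4) → 0 H
  atom 11: N, bond orders sum to 3 (valence 3) → 0 H
Totals → C:6, H:6, Br:1, N:1, O:3.

C6H6BrNO3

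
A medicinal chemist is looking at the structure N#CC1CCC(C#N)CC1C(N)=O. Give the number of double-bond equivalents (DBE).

Molecular formula: C9H11N3O.
DoU = (2C + 2 + N − H − X) / 2, where X is the halogen count and O/S are ignored.
    = (2·9 + 2 + 3 − 11 − 0) / 2 = 12 / 2 = 6.

6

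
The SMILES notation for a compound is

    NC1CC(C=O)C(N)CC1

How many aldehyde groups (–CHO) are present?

The aldehyde motif appears at heavy-atom position 5 in the SMILES.
Other groups present: 2 primary amine.
Aldehyde count: 1.

1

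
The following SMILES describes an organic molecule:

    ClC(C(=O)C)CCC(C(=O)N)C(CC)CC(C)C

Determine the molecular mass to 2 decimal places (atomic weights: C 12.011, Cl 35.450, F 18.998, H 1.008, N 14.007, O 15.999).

275.82 g/mol

First, the molecular formula is C14H26ClNO2 (counting implicit H from valence).
  C: 14 × 12.011 = 168.154
  Cl: 1 × 35.450 = 35.450
  H: 26 × 1.008 = 26.208
  N: 1 × 14.007 = 14.007
  O: 2 × 15.999 = 31.998
Sum: 14×12.011 + 1×35.450 + 26×1.008 + 1×14.007 + 2×15.999 = 275.817 → 275.82 g/mol.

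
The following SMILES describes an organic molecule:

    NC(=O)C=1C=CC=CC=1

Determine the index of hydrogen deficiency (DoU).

Degree of unsaturation = (number of rings) + (number of π bonds).
Ring closures in the SMILES: 1.
π bonds: 4 double bonds (each 1 DoU) → 4 DoU from unsaturation.
Total DoU = 1 + 4 = 5.

5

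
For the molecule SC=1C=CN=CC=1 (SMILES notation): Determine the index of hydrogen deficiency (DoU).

Molecular formula: C5H5NS.
DoU = (2C + 2 + N − H − X) / 2, where X is the halogen count and O/S are ignored.
    = (2·5 + 2 + 1 − 5 − 0) / 2 = 8 / 2 = 4.

4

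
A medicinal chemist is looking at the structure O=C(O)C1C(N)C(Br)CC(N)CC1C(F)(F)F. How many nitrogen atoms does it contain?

Scan the SMILES for N atoms (remember two-letter symbols like Cl and Br are single atoms).
Nitrogen count: 2.

2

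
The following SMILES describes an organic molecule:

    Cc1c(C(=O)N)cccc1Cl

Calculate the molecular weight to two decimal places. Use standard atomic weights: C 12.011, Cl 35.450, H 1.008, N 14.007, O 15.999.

First, the molecular formula is C8H8ClNO (counting implicit H from valence).
  C: 8 × 12.011 = 96.088
  Cl: 1 × 35.450 = 35.450
  H: 8 × 1.008 = 8.064
  N: 1 × 14.007 = 14.007
  O: 1 × 15.999 = 15.999
Sum: 8×12.011 + 1×35.450 + 8×1.008 + 1×14.007 + 1×15.999 = 169.608 → 169.61 g/mol.

169.61 g/mol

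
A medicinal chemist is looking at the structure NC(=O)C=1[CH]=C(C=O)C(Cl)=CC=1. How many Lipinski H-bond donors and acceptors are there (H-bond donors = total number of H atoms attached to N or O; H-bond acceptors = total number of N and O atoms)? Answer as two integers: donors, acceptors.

Donors: find every N or O and count the H atoms it carries.
  atom 1 (N): bond orders sum to 1 → 2 H
  atom 3 (O): bond orders sum to 2 → 0 H
  atom 8 (O): bond orders sum to 2 → 0 H
Lipinski HBD = 2.
Acceptors: N atoms = 1, O atoms = 2 → HBA = 3.

2, 3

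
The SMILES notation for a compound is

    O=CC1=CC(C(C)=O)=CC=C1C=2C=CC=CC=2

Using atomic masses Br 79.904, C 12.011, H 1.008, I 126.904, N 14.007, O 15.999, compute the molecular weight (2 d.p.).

First, the molecular formula is C15H12O2 (counting implicit H from valence).
  C: 15 × 12.011 = 180.165
  H: 12 × 1.008 = 12.096
  O: 2 × 15.999 = 31.998
Sum: 15×12.011 + 12×1.008 + 2×15.999 = 224.259 → 224.26 g/mol.

224.26 g/mol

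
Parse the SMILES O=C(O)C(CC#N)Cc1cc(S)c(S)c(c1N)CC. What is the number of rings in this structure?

In SMILES, each pair of matching ring-closure digits denotes one ring-closing bond; the number of such bonds equals the number of independent rings.
Ring-closure bonds here: 1.

1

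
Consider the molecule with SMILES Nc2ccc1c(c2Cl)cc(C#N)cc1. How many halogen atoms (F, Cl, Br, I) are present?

1

Halogen atoms appear at heavy-atom position 8 (1×Cl).
Other groups present: 1 nitrile, 1 primary amine.
Halogen count: 1.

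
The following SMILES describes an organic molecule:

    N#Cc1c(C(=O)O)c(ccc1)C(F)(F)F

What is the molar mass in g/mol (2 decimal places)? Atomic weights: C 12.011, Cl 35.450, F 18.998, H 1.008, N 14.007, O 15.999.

215.13 g/mol

First, the molecular formula is C9H4F3NO2 (counting implicit H from valence).
  C: 9 × 12.011 = 108.099
  F: 3 × 18.998 = 56.994
  H: 4 × 1.008 = 4.032
  N: 1 × 14.007 = 14.007
  O: 2 × 15.999 = 31.998
Sum: 9×12.011 + 3×18.998 + 4×1.008 + 1×14.007 + 2×15.999 = 215.130 → 215.13 g/mol.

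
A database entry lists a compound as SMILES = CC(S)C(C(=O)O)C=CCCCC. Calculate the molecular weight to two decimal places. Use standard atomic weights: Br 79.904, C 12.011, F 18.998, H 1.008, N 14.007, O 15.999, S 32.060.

First, the molecular formula is C10H18O2S (counting implicit H from valence).
  C: 10 × 12.011 = 120.110
  H: 18 × 1.008 = 18.144
  O: 2 × 15.999 = 31.998
  S: 1 × 32.060 = 32.060
Sum: 10×12.011 + 18×1.008 + 2×15.999 + 1×32.060 = 202.312 → 202.31 g/mol.

202.31 g/mol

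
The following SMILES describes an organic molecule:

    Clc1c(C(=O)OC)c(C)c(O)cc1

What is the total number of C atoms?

Count every carbon token in the SMILES (each C, including those in ring-closure positions and inside branches).
Carbon count: 9.

9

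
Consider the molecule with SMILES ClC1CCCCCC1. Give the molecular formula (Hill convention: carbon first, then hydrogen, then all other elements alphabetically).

C7H13Cl

Walk through each heavy atom and fill implicit hydrogens from standard valence (C 4, N 3, O 2, S 2, halogen 1):
  atom 1: Cl (halogen, monovalent) → 0 H
  atom 2: C, bond orders sum to 3 (valence 4) → 1 H
  atom 3: C, bond orders sum to 2 (valence 4) → 2 H
  atom 4: C, bond orders sum to 2 (valence 4) → 2 H
  atom 5: C, bond orders sum to 2 (valence 4) → 2 H
  atom 6: C, bond orders sum to 2 (valence 4) → 2 H
  atom 7: C, bond orders sum to 2 (valence 4) → 2 H
  atom 8: C, bond orders sum to 2 (valence 4) → 2 H
Totals → C:7, H:13, Cl:1.
In Hill order: C7H13Cl.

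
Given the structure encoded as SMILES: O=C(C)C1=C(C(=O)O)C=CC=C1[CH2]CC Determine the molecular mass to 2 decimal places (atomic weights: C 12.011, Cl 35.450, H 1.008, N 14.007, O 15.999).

First, the molecular formula is C12H14O3 (counting implicit H from valence).
  C: 12 × 12.011 = 144.132
  H: 14 × 1.008 = 14.112
  O: 3 × 15.999 = 47.997
Sum: 12×12.011 + 14×1.008 + 3×15.999 = 206.241 → 206.24 g/mol.

206.24 g/mol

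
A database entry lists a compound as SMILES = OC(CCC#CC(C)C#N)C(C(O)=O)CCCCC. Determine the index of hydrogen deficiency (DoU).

Degree of unsaturation = (number of rings) + (number of π bonds).
Ring closures in the SMILES: 0.
π bonds: 1 double bond (each 1 DoU), 2 triple bonds (each 2 DoU) → 5 DoU from unsaturation.
Total DoU = 0 + 5 = 5.

5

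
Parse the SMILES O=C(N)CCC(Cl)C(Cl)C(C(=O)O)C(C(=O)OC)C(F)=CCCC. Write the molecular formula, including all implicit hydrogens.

Walk through each heavy atom and fill implicit hydrogens from standard valence (C 4, N 3, O 2, S 2, halogen 1):
  atom 1: O, bond orders sum to 2 (valence 2) → 0 H
  atom 2: C, bond orders sum to 4 (valence 4) → 0 H
  atom 3: N, bond orders sum to 1 (valence 3) → 2 H
  atom 4: C, bond orders sum to 2 (valence 4) → 2 H
  atom 5: C, bond orders sum to 2 (valence 4) → 2 H
  atom 6: C, bond orders sum to 3 (valence 4) → 1 H
  atom 7: Cl (halogen, monovalent) → 0 H
  atom 8: C, bond orders sum to 3 (valence 4) → 1 H
  atom 9: Cl (halogen, monovalent) → 0 H
  atom 10: C, bond orders sum to 3 (valence 4) → 1 H
  atom 11: C, bond orders sum to 4 (valence 4) → 0 H
  atom 12: O, bond orders sum to 2 (valence 2) → 0 H
  atom 13: O, bond orders sum to 1 (valence 2) → 1 H
  atom 14: C, bond orders sum to 3 (valence 4) → 1 H
  atom 15: C, bond orders sum to 4 (valence 4) → 0 H
  atom 16: O, bond orders sum to 2 (valence 2) → 0 H
  atom 17: O, bond orders sum to 2 (valence 2) → 0 H
  atom 18: C, bond orders sum to 1 (valence 4) → 3 H
  atom 19: C, bond orders sum to 4 (valence 4) → 0 H
  atom 20: F (halogen, monovalent) → 0 H
  atom 21: C, bond orders sum to 3 (valence 4) → 1 H
  atom 22: C, bond orders sum to 2 (valence 4) → 2 H
  atom 23: C, bond orders sum to 2 (valence 4) → 2 H
  atom 24: C, bond orders sum to 1 (valence 4) → 3 H
Totals → C:15, H:22, Cl:2, F:1, N:1, O:5.

C15H22Cl2FNO5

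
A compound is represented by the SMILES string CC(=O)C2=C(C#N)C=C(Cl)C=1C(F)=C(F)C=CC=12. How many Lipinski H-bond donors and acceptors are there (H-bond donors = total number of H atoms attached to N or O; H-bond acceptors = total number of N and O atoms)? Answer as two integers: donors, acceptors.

0, 2

Donors: find every N or O and count the H atoms it carries.
  atom 3 (O): bond orders sum to 2 → 0 H
  atom 7 (N): bond orders sum to 3 → 0 H
Lipinski HBD = 0.
Acceptors: N atoms = 1, O atoms = 1 → HBA = 2.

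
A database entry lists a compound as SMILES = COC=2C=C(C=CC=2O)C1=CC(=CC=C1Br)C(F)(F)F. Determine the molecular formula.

Walk through each heavy atom and fill implicit hydrogens from standard valence (C 4, N 3, O 2, S 2, halogen 1):
  atom 1: C, bond orders sum to 1 (valence 4) → 3 H
  atom 2: O, bond orders sum to 2 (valence 2) → 0 H
  atom 3: C, bond orders sum to 4 (valence 4) → 0 H
  atom 4: C, bond orders sum to 3 (valence 4) → 1 H
  atom 5: C, bond orders sum to 4 (valence 4) → 0 H
  atom 6: C, bond orders sum to 3 (valence 4) → 1 H
  atom 7: C, bond orders sum to 3 (valence 4) → 1 H
  atom 8: C, bond orders sum to 4 (valence 4) → 0 H
  atom 9: O, bond orders sum to 1 (valence 2) → 1 H
  atom 10: C, bond orders sum to 4 (valence 4) → 0 H
  atom 11: C, bond orders sum to 3 (valence 4) → 1 H
  atom 12: C, bond orders sum to 4 (valence 4) → 0 H
  atom 13: C, bond orders sum to 3 (valence 4) → 1 H
  atom 14: C, bond orders sum to 3 (valence 4) → 1 H
  atom 15: C, bond orders sum to 4 (valence 4) → 0 H
  atom 16: Br (halogen, monovalent) → 0 H
  atom 17: C, bond orders sum to 4 (valence 4) → 0 H
  atom 18: F (halogen, monovalent) → 0 H
  atom 19: F (halogen, monovalent) → 0 H
  atom 20: F (halogen, monovalent) → 0 H
Totals → C:14, H:10, Br:1, F:3, O:2.

C14H10BrF3O2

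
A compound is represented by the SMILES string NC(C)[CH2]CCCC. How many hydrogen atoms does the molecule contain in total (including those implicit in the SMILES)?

Walk through each heavy atom and fill implicit hydrogens from standard valence (C 4, N 3, O 2, S 2, halogen 1):
  atom 1: N, bond orders sum to 1 (valence 3) → 2 H
  atom 2: C, bond orders sum to 3 (valence 4) → 1 H
  atom 3: C, bond orders sum to 1 (valence 4) → 3 H
  atom 4: C with explicit H count 2
  atom 5: C, bond orders sum to 2 (valence 4) → 2 H
  atom 6: C, bond orders sum to 2 (valence 4) → 2 H
  atom 7: C, bond orders sum to 2 (valence 4) → 2 H
  atom 8: C, bond orders sum to 1 (valence 4) → 3 H
Total hydrogens: 17.

17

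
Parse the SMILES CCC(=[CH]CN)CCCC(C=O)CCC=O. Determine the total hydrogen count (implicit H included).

23

Walk through each heavy atom and fill implicit hydrogens from standard valence (C 4, N 3, O 2, S 2, halogen 1):
  atom 1: C, bond orders sum to 1 (valence 4) → 3 H
  atom 2: C, bond orders sum to 2 (valence 4) → 2 H
  atom 3: C, bond orders sum to 4 (valence 4) → 0 H
  atom 4: C with explicit H count 1
  atom 5: C, bond orders sum to 2 (valence 4) → 2 H
  atom 6: N, bond orders sum to 1 (valence 3) → 2 H
  atom 7: C, bond orders sum to 2 (valence 4) → 2 H
  atom 8: C, bond orders sum to 2 (valence 4) → 2 H
  atom 9: C, bond orders sum to 2 (valence 4) → 2 H
  atom 10: C, bond orders sum to 3 (valence 4) → 1 H
  atom 11: C, bond orders sum to 3 (valence 4) → 1 H
  atom 12: O, bond orders sum to 2 (valence 2) → 0 H
  atom 13: C, bond orders sum to 2 (valence 4) → 2 H
  atom 14: C, bond orders sum to 2 (valence 4) → 2 H
  atom 15: C, bond orders sum to 3 (valence 4) → 1 H
  atom 16: O, bond orders sum to 2 (valence 2) → 0 H
Total hydrogens: 23.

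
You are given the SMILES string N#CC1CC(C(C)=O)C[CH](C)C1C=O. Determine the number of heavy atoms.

Every atom symbol written in the SMILES (organic subset) is one heavy atom; implicit H are not written.
Heavy atoms by element → C:11, N:1, O:2.
Total: 14.

14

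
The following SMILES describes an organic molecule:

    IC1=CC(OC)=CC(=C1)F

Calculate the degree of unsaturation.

4

Molecular formula: C7H6FIO.
DoU = (2C + 2 + N − H − X) / 2, where X is the halogen count and O/S are ignored.
    = (2·7 + 2 + 0 − 6 − 2) / 2 = 8 / 2 = 4.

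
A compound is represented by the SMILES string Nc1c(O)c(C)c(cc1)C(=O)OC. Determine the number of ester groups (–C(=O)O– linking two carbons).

1

The ester motif appears at heavy-atom position 10 in the SMILES.
Other groups present: 1 hydroxyl, 1 primary amine.
Ester count: 1.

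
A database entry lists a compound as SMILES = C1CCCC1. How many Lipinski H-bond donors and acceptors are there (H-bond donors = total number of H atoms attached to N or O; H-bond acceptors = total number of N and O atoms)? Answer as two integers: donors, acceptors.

0, 0

Donors: find every N or O and count the H atoms it carries.
  (no N or O atoms present)
Lipinski HBD = 0.
Acceptors: N atoms = 0, O atoms = 0 → HBA = 0.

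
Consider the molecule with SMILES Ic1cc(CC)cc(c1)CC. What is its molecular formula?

C10H13I

Walk through each heavy atom and fill implicit hydrogens from standard valence (C 4, N 3, O 2, S 2, halogen 1); for lowercase aromatic atoms, an aromatic c carries 1 H when it has two neighbours and 0 H with three, and aromatic n carries 0 H:
  atom 1: I (halogen, monovalent) → 0 H
  atom 2: aromatic c, 3 neighbours → 0 H
  atom 3: aromatic c, 2 neighbours → 1 H
  atom 4: aromatic c, 3 neighbours → 0 H
  atom 5: C, bond orders sum to 2 (valence 4) → 2 H
  atom 6: C, bond orders sum to 1 (valence 4) → 3 H
  atom 7: aromatic c, 2 neighbours → 1 H
  atom 8: aromatic c, 3 neighbours → 0 H
  atom 9: aromatic c, 2 neighbours → 1 H
  atom 10: C, bond orders sum to 2 (valence 4) → 2 H
  atom 11: C, bond orders sum to 1 (valence 4) → 3 H
Totals → C:10, H:13, I:1.
In Hill order: C10H13I.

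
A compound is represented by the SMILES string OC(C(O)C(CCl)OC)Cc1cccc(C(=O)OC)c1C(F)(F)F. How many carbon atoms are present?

15

Count every carbon token in the SMILES (each C, including those in ring-closure positions and inside branches).
Carbon count: 15.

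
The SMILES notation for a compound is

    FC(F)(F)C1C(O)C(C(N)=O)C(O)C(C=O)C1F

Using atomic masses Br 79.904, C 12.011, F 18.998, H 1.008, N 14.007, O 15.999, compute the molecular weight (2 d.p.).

273.18 g/mol

First, the molecular formula is C9H11F4NO4 (counting implicit H from valence).
  C: 9 × 12.011 = 108.099
  F: 4 × 18.998 = 75.992
  H: 11 × 1.008 = 11.088
  N: 1 × 14.007 = 14.007
  O: 4 × 15.999 = 63.996
Sum: 9×12.011 + 4×18.998 + 11×1.008 + 1×14.007 + 4×15.999 = 273.182 → 273.18 g/mol.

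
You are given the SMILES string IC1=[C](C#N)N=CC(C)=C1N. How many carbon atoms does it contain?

7

Count every carbon token in the SMILES (each C, including those in ring-closure positions and inside branches).
Carbon count: 7.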